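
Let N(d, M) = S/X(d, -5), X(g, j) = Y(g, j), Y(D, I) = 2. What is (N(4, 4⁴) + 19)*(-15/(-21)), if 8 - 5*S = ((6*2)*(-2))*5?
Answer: 159/7 ≈ 22.714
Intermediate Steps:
X(g, j) = 2
S = 128/5 (S = 8/5 - (6*2)*(-2)*5/5 = 8/5 - 12*(-2)*5/5 = 8/5 - (-24)*5/5 = 8/5 - ⅕*(-120) = 8/5 + 24 = 128/5 ≈ 25.600)
N(d, M) = 64/5 (N(d, M) = (128/5)/2 = (128/5)*(½) = 64/5)
(N(4, 4⁴) + 19)*(-15/(-21)) = (64/5 + 19)*(-15/(-21)) = 159*(-15*(-1/21))/5 = (159/5)*(5/7) = 159/7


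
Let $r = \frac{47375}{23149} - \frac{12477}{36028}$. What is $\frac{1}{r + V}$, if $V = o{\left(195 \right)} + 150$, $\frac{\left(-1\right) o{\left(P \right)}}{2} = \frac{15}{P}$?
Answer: $\frac{10842158236}{1643089664607} \approx 0.0065986$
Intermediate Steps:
$o{\left(P \right)} = - \frac{30}{P}$ ($o{\left(P \right)} = - 2 \frac{15}{P} = - \frac{30}{P}$)
$r = \frac{1417996427}{834012172}$ ($r = 47375 \cdot \frac{1}{23149} - \frac{12477}{36028} = \frac{47375}{23149} - \frac{12477}{36028} = \frac{1417996427}{834012172} \approx 1.7002$)
$V = \frac{1948}{13}$ ($V = - \frac{30}{195} + 150 = \left(-30\right) \frac{1}{195} + 150 = - \frac{2}{13} + 150 = \frac{1948}{13} \approx 149.85$)
$\frac{1}{r + V} = \frac{1}{\frac{1417996427}{834012172} + \frac{1948}{13}} = \frac{1}{\frac{1643089664607}{10842158236}} = \frac{10842158236}{1643089664607}$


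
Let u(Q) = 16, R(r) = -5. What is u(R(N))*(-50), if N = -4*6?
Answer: -800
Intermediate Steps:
N = -24
u(R(N))*(-50) = 16*(-50) = -800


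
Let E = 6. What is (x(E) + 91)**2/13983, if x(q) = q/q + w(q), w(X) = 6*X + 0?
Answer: 16384/13983 ≈ 1.1717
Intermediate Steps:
w(X) = 6*X
x(q) = 1 + 6*q (x(q) = q/q + 6*q = 1 + 6*q)
(x(E) + 91)**2/13983 = ((1 + 6*6) + 91)**2/13983 = ((1 + 36) + 91)**2*(1/13983) = (37 + 91)**2*(1/13983) = 128**2*(1/13983) = 16384*(1/13983) = 16384/13983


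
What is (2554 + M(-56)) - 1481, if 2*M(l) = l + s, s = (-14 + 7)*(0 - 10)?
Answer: 1080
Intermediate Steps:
s = 70 (s = -7*(-10) = 70)
M(l) = 35 + l/2 (M(l) = (l + 70)/2 = (70 + l)/2 = 35 + l/2)
(2554 + M(-56)) - 1481 = (2554 + (35 + (½)*(-56))) - 1481 = (2554 + (35 - 28)) - 1481 = (2554 + 7) - 1481 = 2561 - 1481 = 1080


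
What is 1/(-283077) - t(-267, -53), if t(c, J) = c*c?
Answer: -20180276254/283077 ≈ -71289.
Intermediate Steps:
t(c, J) = c²
1/(-283077) - t(-267, -53) = 1/(-283077) - 1*(-267)² = -1/283077 - 1*71289 = -1/283077 - 71289 = -20180276254/283077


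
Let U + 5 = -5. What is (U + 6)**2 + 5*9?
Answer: 61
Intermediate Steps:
U = -10 (U = -5 - 5 = -10)
(U + 6)**2 + 5*9 = (-10 + 6)**2 + 5*9 = (-4)**2 + 45 = 16 + 45 = 61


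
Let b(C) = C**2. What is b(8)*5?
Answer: 320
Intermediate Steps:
b(8)*5 = 8**2*5 = 64*5 = 320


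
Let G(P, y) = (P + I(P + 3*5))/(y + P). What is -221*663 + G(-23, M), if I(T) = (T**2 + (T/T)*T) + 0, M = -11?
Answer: -4981815/34 ≈ -1.4652e+5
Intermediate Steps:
I(T) = T + T**2 (I(T) = (T**2 + 1*T) + 0 = (T**2 + T) + 0 = (T + T**2) + 0 = T + T**2)
G(P, y) = (P + (15 + P)*(16 + P))/(P + y) (G(P, y) = (P + (P + 3*5)*(1 + (P + 3*5)))/(y + P) = (P + (P + 15)*(1 + (P + 15)))/(P + y) = (P + (15 + P)*(1 + (15 + P)))/(P + y) = (P + (15 + P)*(16 + P))/(P + y))
-221*663 + G(-23, M) = -221*663 + (-23 + (15 - 23)*(16 - 23))/(-23 - 11) = -146523 + (-23 - 8*(-7))/(-34) = -146523 - (-23 + 56)/34 = -146523 - 1/34*33 = -146523 - 33/34 = -4981815/34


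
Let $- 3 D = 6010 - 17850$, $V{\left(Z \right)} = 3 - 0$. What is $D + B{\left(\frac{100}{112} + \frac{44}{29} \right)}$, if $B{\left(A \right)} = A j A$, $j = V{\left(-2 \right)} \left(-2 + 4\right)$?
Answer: $\frac{3937785121}{989016} \approx 3981.5$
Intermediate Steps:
$V{\left(Z \right)} = 3$ ($V{\left(Z \right)} = 3 + 0 = 3$)
$j = 6$ ($j = 3 \left(-2 + 4\right) = 3 \cdot 2 = 6$)
$D = \frac{11840}{3}$ ($D = - \frac{6010 - 17850}{3} = \left(- \frac{1}{3}\right) \left(-11840\right) = \frac{11840}{3} \approx 3946.7$)
$B{\left(A \right)} = 6 A^{2}$ ($B{\left(A \right)} = A 6 A = 6 A A = 6 A^{2}$)
$D + B{\left(\frac{100}{112} + \frac{44}{29} \right)} = \frac{11840}{3} + 6 \left(\frac{100}{112} + \frac{44}{29}\right)^{2} = \frac{11840}{3} + 6 \left(100 \cdot \frac{1}{112} + 44 \cdot \frac{1}{29}\right)^{2} = \frac{11840}{3} + 6 \left(\frac{25}{28} + \frac{44}{29}\right)^{2} = \frac{11840}{3} + 6 \left(\frac{1957}{812}\right)^{2} = \frac{11840}{3} + 6 \cdot \frac{3829849}{659344} = \frac{11840}{3} + \frac{11489547}{329672} = \frac{3937785121}{989016}$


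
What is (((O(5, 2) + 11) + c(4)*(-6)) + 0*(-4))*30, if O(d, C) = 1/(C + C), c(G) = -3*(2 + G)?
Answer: 7155/2 ≈ 3577.5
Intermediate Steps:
c(G) = -6 - 3*G
O(d, C) = 1/(2*C)
(((O(5, 2) + 11) + c(4)*(-6)) + 0*(-4))*30 = ((((½)/2 + 11) + (-6 - 3*4)*(-6)) + 0*(-4))*30 = ((((½)*(½) + 11) + (-6 - 12)*(-6)) + 0)*30 = (((¼ + 11) - 18*(-6)) + 0)*30 = ((45/4 + 108) + 0)*30 = (477/4 + 0)*30 = (477/4)*30 = 7155/2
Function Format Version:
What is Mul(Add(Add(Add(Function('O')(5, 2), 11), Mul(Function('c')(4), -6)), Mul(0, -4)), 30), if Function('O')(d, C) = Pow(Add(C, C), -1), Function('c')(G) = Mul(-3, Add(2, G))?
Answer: Rational(7155, 2) ≈ 3577.5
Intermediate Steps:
Function('c')(G) = Add(-6, Mul(-3, G))
Function('O')(d, C) = Mul(Rational(1, 2), Pow(C, -1)) (Function('O')(d, C) = Pow(Mul(2, C), -1) = Mul(Rational(1, 2), Pow(C, -1)))
Mul(Add(Add(Add(Function('O')(5, 2), 11), Mul(Function('c')(4), -6)), Mul(0, -4)), 30) = Mul(Add(Add(Add(Mul(Rational(1, 2), Pow(2, -1)), 11), Mul(Add(-6, Mul(-3, 4)), -6)), Mul(0, -4)), 30) = Mul(Add(Add(Add(Mul(Rational(1, 2), Rational(1, 2)), 11), Mul(Add(-6, -12), -6)), 0), 30) = Mul(Add(Add(Add(Rational(1, 4), 11), Mul(-18, -6)), 0), 30) = Mul(Add(Add(Rational(45, 4), 108), 0), 30) = Mul(Add(Rational(477, 4), 0), 30) = Mul(Rational(477, 4), 30) = Rational(7155, 2)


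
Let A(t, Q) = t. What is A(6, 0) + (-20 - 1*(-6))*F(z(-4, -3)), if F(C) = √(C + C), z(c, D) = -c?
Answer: 6 - 28*√2 ≈ -33.598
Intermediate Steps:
F(C) = √2*√C (F(C) = √(2*C) = √2*√C)
A(6, 0) + (-20 - 1*(-6))*F(z(-4, -3)) = 6 + (-20 - 1*(-6))*(√2*√(-1*(-4))) = 6 + (-20 + 6)*(√2*√4) = 6 - 14*√2*2 = 6 - 28*√2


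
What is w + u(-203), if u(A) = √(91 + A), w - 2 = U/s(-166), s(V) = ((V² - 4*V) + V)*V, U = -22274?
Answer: 4668101/2328482 + 4*I*√7 ≈ 2.0048 + 10.583*I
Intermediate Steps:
s(V) = V*(V² - 3*V) (s(V) = (V² - 3*V)*V = V*(V² - 3*V))
w = 4668101/2328482 (w = 2 - 22274*1/(27556*(-3 - 166)) = 2 - 22274/(27556*(-169)) = 2 - 22274/(-4656964) = 2 - 22274*(-1/4656964) = 2 + 11137/2328482 = 4668101/2328482 ≈ 2.0048)
w + u(-203) = 4668101/2328482 + √(91 - 203) = 4668101/2328482 + √(-112) = 4668101/2328482 + 4*I*√7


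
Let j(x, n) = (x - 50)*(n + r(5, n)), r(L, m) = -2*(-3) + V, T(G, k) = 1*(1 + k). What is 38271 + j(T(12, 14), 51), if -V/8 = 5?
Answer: 37676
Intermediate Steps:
T(G, k) = 1 + k
V = -40 (V = -8*5 = -40)
r(L, m) = -34 (r(L, m) = -2*(-3) - 40 = 6 - 40 = -34)
j(x, n) = (-50 + x)*(-34 + n) (j(x, n) = (x - 50)*(n - 34) = (-50 + x)*(-34 + n))
38271 + j(T(12, 14), 51) = 38271 + (1700 - 50*51 - 34*(1 + 14) + 51*(1 + 14)) = 38271 + (1700 - 2550 - 34*15 + 51*15) = 38271 + (1700 - 2550 - 510 + 765) = 38271 - 595 = 37676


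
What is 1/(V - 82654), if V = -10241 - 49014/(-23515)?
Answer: -23515/2184376911 ≈ -1.0765e-5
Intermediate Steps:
V = -240768101/23515 (V = -10241 - 49014*(-1)/23515 = -10241 - 1*(-49014/23515) = -10241 + 49014/23515 = -240768101/23515 ≈ -10239.)
1/(V - 82654) = 1/(-240768101/23515 - 82654) = 1/(-2184376911/23515) = -23515/2184376911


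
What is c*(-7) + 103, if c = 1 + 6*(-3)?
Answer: 222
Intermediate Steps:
c = -17 (c = 1 - 18 = -17)
c*(-7) + 103 = -17*(-7) + 103 = 119 + 103 = 222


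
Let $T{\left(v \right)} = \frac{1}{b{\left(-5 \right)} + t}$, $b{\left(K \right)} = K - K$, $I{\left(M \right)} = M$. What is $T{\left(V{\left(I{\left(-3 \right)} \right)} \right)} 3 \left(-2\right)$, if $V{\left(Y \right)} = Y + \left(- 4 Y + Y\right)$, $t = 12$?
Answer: $- \frac{1}{2} \approx -0.5$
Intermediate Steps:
$b{\left(K \right)} = 0$
$V{\left(Y \right)} = - 2 Y$ ($V{\left(Y \right)} = Y - 3 Y = - 2 Y$)
$T{\left(v \right)} = \frac{1}{12}$ ($T{\left(v \right)} = \frac{1}{0 + 12} = \frac{1}{12}$)
$T{\left(V{\left(I{\left(-3 \right)} \right)} \right)} 3 \left(-2\right) = \frac{3 \left(-2\right)}{12} = \frac{1}{12} \left(-6\right) = - \frac{1}{2}$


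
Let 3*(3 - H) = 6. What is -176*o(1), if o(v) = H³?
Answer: -176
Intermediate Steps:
H = 1 (H = 3 - ⅓*6 = 3 - 2 = 1)
o(v) = 1 (o(v) = 1³ = 1)
-176*o(1) = -176*1 = -176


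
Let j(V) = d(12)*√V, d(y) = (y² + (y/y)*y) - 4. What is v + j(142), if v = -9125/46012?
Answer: -9125/46012 + 152*√142 ≈ 1811.1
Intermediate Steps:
v = -9125/46012 (v = -9125*1/46012 = -9125/46012 ≈ -0.19832)
d(y) = -4 + y + y² (d(y) = (y² + 1*y) - 4 = (y² + y) - 4 = (y + y²) - 4 = -4 + y + y²)
j(V) = 152*√V (j(V) = (-4 + 12 + 12²)*√V = (-4 + 12 + 144)*√V = 152*√V)
v + j(142) = -9125/46012 + 152*√142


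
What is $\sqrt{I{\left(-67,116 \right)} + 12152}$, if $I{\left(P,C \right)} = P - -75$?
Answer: $8 \sqrt{190} \approx 110.27$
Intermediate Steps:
$I{\left(P,C \right)} = 75 + P$ ($I{\left(P,C \right)} = P + 75 = 75 + P$)
$\sqrt{I{\left(-67,116 \right)} + 12152} = \sqrt{\left(75 - 67\right) + 12152} = \sqrt{8 + 12152} = \sqrt{12160} = 8 \sqrt{190}$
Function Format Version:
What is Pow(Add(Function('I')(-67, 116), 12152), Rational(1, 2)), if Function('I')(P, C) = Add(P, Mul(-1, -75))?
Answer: Mul(8, Pow(190, Rational(1, 2))) ≈ 110.27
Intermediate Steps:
Function('I')(P, C) = Add(75, P) (Function('I')(P, C) = Add(P, 75) = Add(75, P))
Pow(Add(Function('I')(-67, 116), 12152), Rational(1, 2)) = Pow(Add(Add(75, -67), 12152), Rational(1, 2)) = Pow(Add(8, 12152), Rational(1, 2)) = Pow(12160, Rational(1, 2)) = Mul(8, Pow(190, Rational(1, 2)))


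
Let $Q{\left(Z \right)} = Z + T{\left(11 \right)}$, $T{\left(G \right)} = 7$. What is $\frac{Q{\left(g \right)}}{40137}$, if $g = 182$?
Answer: $\frac{63}{13379} \approx 0.0047089$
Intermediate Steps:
$Q{\left(Z \right)} = 7 + Z$ ($Q{\left(Z \right)} = Z + 7 = 7 + Z$)
$\frac{Q{\left(g \right)}}{40137} = \frac{7 + 182}{40137} = 189 \cdot \frac{1}{40137} = \frac{63}{13379}$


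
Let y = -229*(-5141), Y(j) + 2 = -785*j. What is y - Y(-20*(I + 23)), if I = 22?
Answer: 470791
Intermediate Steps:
Y(j) = -2 - 785*j
y = 1177289
y - Y(-20*(I + 23)) = 1177289 - (-2 - (-15700)*(22 + 23)) = 1177289 - (-2 - (-15700)*45) = 1177289 - (-2 - 785*(-900)) = 1177289 - (-2 + 706500) = 1177289 - 1*706498 = 1177289 - 706498 = 470791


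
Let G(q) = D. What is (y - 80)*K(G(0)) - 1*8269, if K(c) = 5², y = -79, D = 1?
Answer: -12244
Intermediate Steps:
G(q) = 1
K(c) = 25
(y - 80)*K(G(0)) - 1*8269 = (-79 - 80)*25 - 1*8269 = -159*25 - 8269 = -3975 - 8269 = -12244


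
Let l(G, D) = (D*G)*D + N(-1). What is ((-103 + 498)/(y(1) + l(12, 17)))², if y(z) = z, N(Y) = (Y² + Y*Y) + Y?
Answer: 6241/481636 ≈ 0.012958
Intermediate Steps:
N(Y) = Y + 2*Y² (N(Y) = (Y² + Y²) + Y = 2*Y² + Y = Y + 2*Y²)
l(G, D) = 1 + G*D² (l(G, D) = (D*G)*D - (1 + 2*(-1)) = G*D² - (1 - 2) = G*D² - 1*(-1) = G*D² + 1 = 1 + G*D²)
((-103 + 498)/(y(1) + l(12, 17)))² = ((-103 + 498)/(1 + (1 + 12*17²)))² = (395/(1 + (1 + 12*289)))² = (395/(1 + (1 + 3468)))² = (395/(1 + 3469))² = (395/3470)² = (395*(1/3470))² = (79/694)² = 6241/481636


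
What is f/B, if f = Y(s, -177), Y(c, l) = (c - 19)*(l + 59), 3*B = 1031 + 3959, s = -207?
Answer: 40002/2495 ≈ 16.033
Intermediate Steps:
B = 4990/3 (B = (1031 + 3959)/3 = (⅓)*4990 = 4990/3 ≈ 1663.3)
Y(c, l) = (-19 + c)*(59 + l)
f = 26668 (f = -1121 - 19*(-177) + 59*(-207) - 207*(-177) = -1121 + 3363 - 12213 + 36639 = 26668)
f/B = 26668/(4990/3) = 26668*(3/4990) = 40002/2495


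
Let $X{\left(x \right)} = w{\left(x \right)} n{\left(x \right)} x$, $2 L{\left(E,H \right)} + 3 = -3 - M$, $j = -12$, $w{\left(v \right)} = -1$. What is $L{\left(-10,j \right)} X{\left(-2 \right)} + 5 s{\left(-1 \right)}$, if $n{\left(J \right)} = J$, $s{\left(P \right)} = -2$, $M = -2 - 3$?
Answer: $-8$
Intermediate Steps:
$M = -5$ ($M = -2 - 3 = -5$)
$L{\left(E,H \right)} = - \frac{1}{2}$ ($L{\left(E,H \right)} = - \frac{3}{2} + \frac{-3 - -5}{2} = - \frac{3}{2} + \frac{-3 + 5}{2} = - \frac{3}{2} + \frac{1}{2} \cdot 2 = - \frac{3}{2} + 1 = - \frac{1}{2}$)
$X{\left(x \right)} = - x^{2}$ ($X{\left(x \right)} = - x x = - x^{2}$)
$L{\left(-10,j \right)} X{\left(-2 \right)} + 5 s{\left(-1 \right)} = - \frac{\left(-1\right) \left(-2\right)^{2}}{2} + 5 \left(-2\right) = - \frac{\left(-1\right) 4}{2} - 10 = \left(- \frac{1}{2}\right) \left(-4\right) - 10 = 2 - 10 = -8$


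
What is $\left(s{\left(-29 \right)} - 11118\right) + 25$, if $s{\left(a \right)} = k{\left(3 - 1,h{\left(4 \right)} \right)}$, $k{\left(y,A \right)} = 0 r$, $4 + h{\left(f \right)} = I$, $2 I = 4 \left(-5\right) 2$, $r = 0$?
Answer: $-11093$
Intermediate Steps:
$I = -20$ ($I = \frac{4 \left(-5\right) 2}{2} = \frac{\left(-20\right) 2}{2} = \frac{1}{2} \left(-40\right) = -20$)
$h{\left(f \right)} = -24$ ($h{\left(f \right)} = -4 - 20 = -24$)
$k{\left(y,A \right)} = 0$ ($k{\left(y,A \right)} = 0 \cdot 0 = 0$)
$s{\left(a \right)} = 0$
$\left(s{\left(-29 \right)} - 11118\right) + 25 = \left(0 - 11118\right) + 25 = -11118 + 25 = -11093$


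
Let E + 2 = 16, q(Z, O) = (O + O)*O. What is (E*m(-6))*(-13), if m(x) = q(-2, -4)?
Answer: -5824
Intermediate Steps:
q(Z, O) = 2*O**2 (q(Z, O) = (2*O)*O = 2*O**2)
m(x) = 32 (m(x) = 2*(-4)**2 = 2*16 = 32)
E = 14 (E = -2 + 16 = 14)
(E*m(-6))*(-13) = (14*32)*(-13) = 448*(-13) = -5824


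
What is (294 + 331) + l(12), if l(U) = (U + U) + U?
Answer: 661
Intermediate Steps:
l(U) = 3*U (l(U) = 2*U + U = 3*U)
(294 + 331) + l(12) = (294 + 331) + 3*12 = 625 + 36 = 661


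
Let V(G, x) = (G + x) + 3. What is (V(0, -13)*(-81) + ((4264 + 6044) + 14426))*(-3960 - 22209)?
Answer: -668460936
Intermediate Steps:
V(G, x) = 3 + G + x
(V(0, -13)*(-81) + ((4264 + 6044) + 14426))*(-3960 - 22209) = ((3 + 0 - 13)*(-81) + ((4264 + 6044) + 14426))*(-3960 - 22209) = (-10*(-81) + (10308 + 14426))*(-26169) = (810 + 24734)*(-26169) = 25544*(-26169) = -668460936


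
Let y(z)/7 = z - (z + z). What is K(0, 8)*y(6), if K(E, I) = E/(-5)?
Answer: 0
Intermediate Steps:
K(E, I) = -E/5 (K(E, I) = E*(-⅕) = -E/5)
y(z) = -7*z (y(z) = 7*(z - (z + z)) = 7*(z - 2*z) = 7*(-z) = -7*z)
K(0, 8)*y(6) = (-⅕*0)*(-7*6) = 0*(-42) = 0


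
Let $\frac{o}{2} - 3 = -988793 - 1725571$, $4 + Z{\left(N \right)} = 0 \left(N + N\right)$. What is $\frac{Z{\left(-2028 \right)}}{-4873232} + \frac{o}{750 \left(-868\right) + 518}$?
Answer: $\frac{472418292347}{56606244604} \approx 8.3457$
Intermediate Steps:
$Z{\left(N \right)} = -4$ ($Z{\left(N \right)} = -4 + 0 \left(N + N\right) = -4 + 0 \cdot 2 N = -4 + 0 = -4$)
$o = -5428722$ ($o = 6 + 2 \left(-988793 - 1725571\right) = 6 + 2 \left(-2714364\right) = 6 - 5428728 = -5428722$)
$\frac{Z{\left(-2028 \right)}}{-4873232} + \frac{o}{750 \left(-868\right) + 518} = - \frac{4}{-4873232} - \frac{5428722}{750 \left(-868\right) + 518} = \left(-4\right) \left(- \frac{1}{4873232}\right) - \frac{5428722}{-651000 + 518} = \frac{1}{1218308} - \frac{5428722}{-650482} = \frac{1}{1218308} - - \frac{2714361}{325241} = \frac{1}{1218308} + \frac{2714361}{325241} = \frac{472418292347}{56606244604}$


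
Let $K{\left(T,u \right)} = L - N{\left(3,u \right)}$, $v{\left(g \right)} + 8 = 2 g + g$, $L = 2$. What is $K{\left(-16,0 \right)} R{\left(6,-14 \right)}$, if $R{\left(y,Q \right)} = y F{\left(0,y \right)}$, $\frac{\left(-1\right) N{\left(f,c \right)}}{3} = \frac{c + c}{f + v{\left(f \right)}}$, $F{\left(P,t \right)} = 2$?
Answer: $24$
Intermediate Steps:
$v{\left(g \right)} = -8 + 3 g$ ($v{\left(g \right)} = -8 + \left(2 g + g\right) = -8 + 3 g$)
$N{\left(f,c \right)} = - \frac{6 c}{-8 + 4 f}$ ($N{\left(f,c \right)} = - 3 \frac{c + c}{f + \left(-8 + 3 f\right)} = - 3 \frac{2 c}{-8 + 4 f} = - \frac{6 c}{-8 + 4 f}$)
$R{\left(y,Q \right)} = 2 y$ ($R{\left(y,Q \right)} = y 2 = 2 y$)
$K{\left(T,u \right)} = 2 + \frac{3 u}{2}$ ($K{\left(T,u \right)} = 2 - - \frac{3 u}{-4 + 2 \cdot 3} = 2 - - \frac{3 u}{-4 + 6} = 2 - - \frac{3 u}{2} = 2 + \frac{3 u}{2}$)
$K{\left(-16,0 \right)} R{\left(6,-14 \right)} = \left(2 + \frac{3}{2} \cdot 0\right) 2 \cdot 6 = \left(2 + 0\right) 12 = 2 \cdot 12 = 24$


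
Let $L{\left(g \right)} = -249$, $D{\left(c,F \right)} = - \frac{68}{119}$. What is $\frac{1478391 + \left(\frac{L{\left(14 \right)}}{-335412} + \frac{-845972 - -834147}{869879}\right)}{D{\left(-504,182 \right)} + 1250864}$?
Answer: $\frac{143782322463486613}{121653913212453072} \approx 1.1819$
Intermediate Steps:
$D{\left(c,F \right)} = - \frac{4}{7}$ ($D{\left(c,F \right)} = \left(-68\right) \frac{1}{119} = - \frac{4}{7}$)
$\frac{1478391 + \left(\frac{L{\left(14 \right)}}{-335412} + \frac{-845972 - -834147}{869879}\right)}{D{\left(-504,182 \right)} + 1250864} = \frac{1478391 + \left(- \frac{249}{-335412} + \frac{-845972 - -834147}{869879}\right)}{- \frac{4}{7} + 1250864} = \frac{1478391 + \left(\left(-249\right) \left(- \frac{1}{335412}\right) + \left(-845972 + 834147\right) \frac{1}{869879}\right)}{\frac{8756044}{7}} = \left(1478391 + \left(\frac{83}{111804} - \frac{11825}{869879}\right)\right) \frac{7}{8756044} = \left(1478391 - \frac{1249882343}{97255951716}\right) \frac{7}{8756044} = \frac{143782322463486613}{97255951716} \cdot \frac{7}{8756044} = \frac{143782322463486613}{121653913212453072}$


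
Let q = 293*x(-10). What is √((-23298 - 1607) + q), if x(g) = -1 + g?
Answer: 4*I*√1758 ≈ 167.71*I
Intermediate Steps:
q = -3223 (q = 293*(-1 - 10) = 293*(-11) = -3223)
√((-23298 - 1607) + q) = √((-23298 - 1607) - 3223) = √(-24905 - 3223) = √(-28128) = 4*I*√1758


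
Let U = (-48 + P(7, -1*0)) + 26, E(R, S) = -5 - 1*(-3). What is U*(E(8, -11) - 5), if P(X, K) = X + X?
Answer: 56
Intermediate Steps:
P(X, K) = 2*X
E(R, S) = -2 (E(R, S) = -5 + 3 = -2)
U = -8 (U = (-48 + 2*7) + 26 = (-48 + 14) + 26 = -34 + 26 = -8)
U*(E(8, -11) - 5) = -8*(-2 - 5) = -8*(-7) = 56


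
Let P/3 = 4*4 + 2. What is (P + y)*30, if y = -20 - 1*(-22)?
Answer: 1680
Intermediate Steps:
y = 2 (y = -20 + 22 = 2)
P = 54 (P = 3*(4*4 + 2) = 3*(16 + 2) = 3*18 = 54)
(P + y)*30 = (54 + 2)*30 = 56*30 = 1680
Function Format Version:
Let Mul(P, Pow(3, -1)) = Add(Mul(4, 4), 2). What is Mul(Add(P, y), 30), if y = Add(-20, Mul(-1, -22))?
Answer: 1680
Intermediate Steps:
y = 2 (y = Add(-20, 22) = 2)
P = 54 (P = Mul(3, Add(Mul(4, 4), 2)) = Mul(3, Add(16, 2)) = Mul(3, 18) = 54)
Mul(Add(P, y), 30) = Mul(Add(54, 2), 30) = Mul(56, 30) = 1680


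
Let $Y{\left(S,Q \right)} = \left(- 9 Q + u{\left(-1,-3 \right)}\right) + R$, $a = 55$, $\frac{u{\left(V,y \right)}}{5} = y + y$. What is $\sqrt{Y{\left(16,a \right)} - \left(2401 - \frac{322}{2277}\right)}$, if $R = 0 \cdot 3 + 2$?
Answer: $\frac{i \sqrt{3184082}}{33} \approx 54.073 i$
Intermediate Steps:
$u{\left(V,y \right)} = 10 y$ ($u{\left(V,y \right)} = 5 \left(y + y\right) = 5 \cdot 2 y = 10 y$)
$R = 2$ ($R = 0 + 2 = 2$)
$Y{\left(S,Q \right)} = -28 - 9 Q$ ($Y{\left(S,Q \right)} = \left(- 9 Q + 10 \left(-3\right)\right) + 2 = \left(- 9 Q - 30\right) + 2 = \left(-30 - 9 Q\right) + 2 = -28 - 9 Q$)
$\sqrt{Y{\left(16,a \right)} - \left(2401 - \frac{322}{2277}\right)} = \sqrt{\left(-28 - 495\right) - \left(2401 - \frac{322}{2277}\right)} = \sqrt{\left(-28 - 495\right) + \left(-2401 + 322 \cdot \frac{1}{2277}\right)} = \sqrt{-523 + \left(-2401 + \frac{14}{99}\right)} = \sqrt{-523 - \frac{237685}{99}} = \sqrt{- \frac{289462}{99}} = \frac{i \sqrt{3184082}}{33}$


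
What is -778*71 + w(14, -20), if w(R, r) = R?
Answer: -55224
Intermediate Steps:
-778*71 + w(14, -20) = -778*71 + 14 = -55238 + 14 = -55224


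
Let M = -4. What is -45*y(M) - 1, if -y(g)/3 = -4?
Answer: -541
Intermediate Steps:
y(g) = 12 (y(g) = -3*(-4) = 12)
-45*y(M) - 1 = -45*12 - 1 = -540 - 1 = -541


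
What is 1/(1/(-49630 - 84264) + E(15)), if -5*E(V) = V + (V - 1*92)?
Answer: 669470/8301423 ≈ 0.080645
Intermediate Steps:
E(V) = 92/5 - 2*V/5 (E(V) = -(V + (V - 1*92))/5 = -(V + (V - 92))/5 = -(V + (-92 + V))/5 = -(-92 + 2*V)/5 = 92/5 - 2*V/5)
1/(1/(-49630 - 84264) + E(15)) = 1/(1/(-49630 - 84264) + (92/5 - ⅖*15)) = 1/(1/(-133894) + (92/5 - 6)) = 1/(-1/133894 + 62/5) = 1/(8301423/669470) = 669470/8301423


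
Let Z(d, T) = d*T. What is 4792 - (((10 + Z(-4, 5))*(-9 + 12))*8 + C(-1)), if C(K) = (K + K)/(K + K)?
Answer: 5031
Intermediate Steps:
Z(d, T) = T*d
C(K) = 1 (C(K) = (2*K)/((2*K)) = (2*K)*(1/(2*K)) = 1)
4792 - (((10 + Z(-4, 5))*(-9 + 12))*8 + C(-1)) = 4792 - (((10 + 5*(-4))*(-9 + 12))*8 + 1) = 4792 - (((10 - 20)*3)*8 + 1) = 4792 - (-10*3*8 + 1) = 4792 - (-30*8 + 1) = 4792 - (-240 + 1) = 4792 - 1*(-239) = 4792 + 239 = 5031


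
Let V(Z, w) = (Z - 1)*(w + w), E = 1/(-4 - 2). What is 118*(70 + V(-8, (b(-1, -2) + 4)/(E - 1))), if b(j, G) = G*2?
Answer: 8260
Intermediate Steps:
E = -1/6 (E = 1/(-6) = -1/6 ≈ -0.16667)
b(j, G) = 2*G
V(Z, w) = 2*w*(-1 + Z) (V(Z, w) = (-1 + Z)*(2*w) = 2*w*(-1 + Z))
118*(70 + V(-8, (b(-1, -2) + 4)/(E - 1))) = 118*(70 + 2*((2*(-2) + 4)/(-1/6 - 1))*(-1 - 8)) = 118*(70 + 2*((-4 + 4)/(-7/6))*(-9)) = 118*(70 + 2*(0*(-6/7))*(-9)) = 118*(70 + 2*0*(-9)) = 118*(70 + 0) = 118*70 = 8260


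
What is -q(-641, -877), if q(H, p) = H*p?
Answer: -562157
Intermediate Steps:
-q(-641, -877) = -(-641)*(-877) = -1*562157 = -562157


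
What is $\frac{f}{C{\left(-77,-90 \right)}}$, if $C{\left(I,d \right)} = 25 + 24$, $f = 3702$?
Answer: $\frac{3702}{49} \approx 75.551$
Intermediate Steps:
$C{\left(I,d \right)} = 49$
$\frac{f}{C{\left(-77,-90 \right)}} = \frac{3702}{49}$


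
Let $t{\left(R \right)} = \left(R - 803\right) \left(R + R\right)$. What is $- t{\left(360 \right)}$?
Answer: $318960$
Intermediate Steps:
$t{\left(R \right)} = 2 R \left(-803 + R\right)$ ($t{\left(R \right)} = \left(-803 + R\right) 2 R = 2 R \left(-803 + R\right)$)
$- t{\left(360 \right)} = - 2 \cdot 360 \left(-803 + 360\right) = - 2 \cdot 360 \left(-443\right) = \left(-1\right) \left(-318960\right) = 318960$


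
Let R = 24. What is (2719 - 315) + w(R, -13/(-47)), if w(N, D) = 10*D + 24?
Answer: 114246/47 ≈ 2430.8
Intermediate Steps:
w(N, D) = 24 + 10*D
(2719 - 315) + w(R, -13/(-47)) = (2719 - 315) + (24 + 10*(-13/(-47))) = 2404 + (24 + 10*(-13*(-1/47))) = 2404 + (24 + 10*(13/47)) = 2404 + (24 + 130/47) = 2404 + 1258/47 = 114246/47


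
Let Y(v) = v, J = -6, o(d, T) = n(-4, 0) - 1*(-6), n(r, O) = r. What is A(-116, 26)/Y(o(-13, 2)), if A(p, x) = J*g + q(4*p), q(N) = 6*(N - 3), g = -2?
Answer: -1395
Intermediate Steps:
o(d, T) = 2 (o(d, T) = -4 - 1*(-6) = -4 + 6 = 2)
q(N) = -18 + 6*N (q(N) = 6*(-3 + N) = -18 + 6*N)
A(p, x) = -6 + 24*p (A(p, x) = -6*(-2) + (-18 + 6*(4*p)) = 12 + (-18 + 24*p) = -6 + 24*p)
A(-116, 26)/Y(o(-13, 2)) = (-6 + 24*(-116))/2 = (-6 - 2784)*(½) = -2790*½ = -1395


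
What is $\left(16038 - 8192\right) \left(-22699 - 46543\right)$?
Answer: $-543272732$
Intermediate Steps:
$\left(16038 - 8192\right) \left(-22699 - 46543\right) = 7846 \left(-69242\right) = -543272732$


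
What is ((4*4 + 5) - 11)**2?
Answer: 100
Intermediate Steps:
((4*4 + 5) - 11)**2 = ((16 + 5) - 11)**2 = (21 - 11)**2 = 10**2 = 100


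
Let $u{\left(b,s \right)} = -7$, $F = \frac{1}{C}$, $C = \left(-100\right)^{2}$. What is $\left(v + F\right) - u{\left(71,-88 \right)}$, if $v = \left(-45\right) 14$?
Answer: $- \frac{6229999}{10000} \approx -623.0$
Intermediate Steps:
$v = -630$
$C = 10000$
$F = \frac{1}{10000} \approx 0.0001$
$\left(v + F\right) - u{\left(71,-88 \right)} = \left(-630 + \frac{1}{10000}\right) - -7 = - \frac{6299999}{10000} + 7 = - \frac{6229999}{10000}$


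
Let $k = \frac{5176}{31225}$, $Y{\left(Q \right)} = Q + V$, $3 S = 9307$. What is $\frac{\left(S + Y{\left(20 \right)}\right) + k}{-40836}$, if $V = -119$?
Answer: $- \frac{140676389}{1912656150} \approx -0.07355$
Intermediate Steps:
$S = \frac{9307}{3}$ ($S = \frac{1}{3} \cdot 9307 = \frac{9307}{3} \approx 3102.3$)
$Y{\left(Q \right)} = -119 + Q$ ($Y{\left(Q \right)} = Q - 119 = -119 + Q$)
$k = \frac{5176}{31225}$ ($k = 5176 \cdot \frac{1}{31225} = \frac{5176}{31225} \approx 0.16576$)
$\frac{\left(S + Y{\left(20 \right)}\right) + k}{-40836} = \frac{\left(\frac{9307}{3} + \left(-119 + 20\right)\right) + \frac{5176}{31225}}{-40836} = \left(\left(\frac{9307}{3} - 99\right) + \frac{5176}{31225}\right) \left(- \frac{1}{40836}\right) = \left(\frac{9010}{3} + \frac{5176}{31225}\right) \left(- \frac{1}{40836}\right) = \frac{281352778}{93675} \left(- \frac{1}{40836}\right) = - \frac{140676389}{1912656150}$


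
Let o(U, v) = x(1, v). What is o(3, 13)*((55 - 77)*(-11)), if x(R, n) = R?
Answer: 242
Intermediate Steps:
o(U, v) = 1
o(3, 13)*((55 - 77)*(-11)) = 1*((55 - 77)*(-11)) = 1*(-22*(-11)) = 1*242 = 242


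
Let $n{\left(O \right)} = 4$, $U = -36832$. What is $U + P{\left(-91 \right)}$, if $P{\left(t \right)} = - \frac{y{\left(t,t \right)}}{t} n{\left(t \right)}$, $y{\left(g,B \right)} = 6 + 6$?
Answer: $- \frac{3351664}{91} \approx -36832.0$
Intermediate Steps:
$y{\left(g,B \right)} = 12$
$P{\left(t \right)} = - \frac{48}{t}$ ($P{\left(t \right)} = - \frac{12}{t} 4 = - \frac{48}{t}$)
$U + P{\left(-91 \right)} = -36832 - \frac{48}{-91} = -36832 - - \frac{48}{91} = -36832 + \frac{48}{91} = - \frac{3351664}{91}$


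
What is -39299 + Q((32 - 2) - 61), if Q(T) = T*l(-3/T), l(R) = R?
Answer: -39302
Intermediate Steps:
Q(T) = -3 (Q(T) = T*(-3/T) = -3)
-39299 + Q((32 - 2) - 61) = -39299 - 3 = -39302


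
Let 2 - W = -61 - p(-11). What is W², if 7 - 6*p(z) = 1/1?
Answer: 4096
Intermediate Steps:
p(z) = 1 (p(z) = 7/6 - ⅙/1 = 7/6 - ⅙*1 = 7/6 - ⅙ = 1)
W = 64 (W = 2 - (-61 - 1*1) = 2 - (-61 - 1) = 2 - 1*(-62) = 2 + 62 = 64)
W² = 64² = 4096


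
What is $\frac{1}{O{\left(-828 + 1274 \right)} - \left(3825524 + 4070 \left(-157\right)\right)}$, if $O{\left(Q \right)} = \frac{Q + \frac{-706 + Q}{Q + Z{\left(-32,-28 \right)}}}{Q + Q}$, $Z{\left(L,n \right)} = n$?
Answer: $- \frac{46607}{148514766867} \approx -3.1382 \cdot 10^{-7}$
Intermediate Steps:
$O{\left(Q \right)} = \frac{Q + \frac{-706 + Q}{-28 + Q}}{2 Q}$ ($O{\left(Q \right)} = \frac{Q + \frac{-706 + Q}{Q - 28}}{Q + Q} = \frac{Q + \frac{-706 + Q}{-28 + Q}}{2 Q}$)
$\frac{1}{O{\left(-828 + 1274 \right)} - \left(3825524 + 4070 \left(-157\right)\right)} = \frac{1}{\frac{-706 + \left(-828 + 1274\right)^{2} - 27 \left(-828 + 1274\right)}{2 \left(-828 + 1274\right) \left(-28 + \left(-828 + 1274\right)\right)} - \left(3825524 + 4070 \left(-157\right)\right)} = \frac{1}{\frac{-706 + 446^{2} - 12042}{2 \cdot 446 \left(-28 + 446\right)} - 3186534} = \frac{1}{\frac{1}{2} \cdot \frac{1}{446} \cdot \frac{1}{418} \left(-706 + 198916 - 12042\right) + \left(-3825524 + 638990\right)} = \frac{1}{\frac{1}{2} \cdot \frac{1}{446} \cdot \frac{1}{418} \cdot 186168 - 3186534} = \frac{1}{\frac{23271}{46607} - 3186534} = \frac{1}{- \frac{148514766867}{46607}} = - \frac{46607}{148514766867}$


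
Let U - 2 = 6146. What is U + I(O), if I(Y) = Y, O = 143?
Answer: 6291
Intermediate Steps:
U = 6148 (U = 2 + 6146 = 6148)
U + I(O) = 6148 + 143 = 6291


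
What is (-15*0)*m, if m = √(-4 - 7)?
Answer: 0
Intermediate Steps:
m = I*√11 (m = √(-11) = I*√11 ≈ 3.3166*I)
(-15*0)*m = (-15*0)*(I*√11) = 0*(I*√11) = 0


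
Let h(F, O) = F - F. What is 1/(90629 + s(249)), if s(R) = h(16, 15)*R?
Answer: 1/90629 ≈ 1.1034e-5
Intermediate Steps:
h(F, O) = 0
s(R) = 0 (s(R) = 0*R = 0)
1/(90629 + s(249)) = 1/(90629 + 0) = 1/90629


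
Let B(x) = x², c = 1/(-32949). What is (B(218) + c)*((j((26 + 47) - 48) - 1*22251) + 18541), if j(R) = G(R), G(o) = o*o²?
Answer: 18657320496625/32949 ≈ 5.6625e+8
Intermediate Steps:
c = -1/32949 ≈ -3.0350e-5
G(o) = o³
j(R) = R³
(B(218) + c)*((j((26 + 47) - 48) - 1*22251) + 18541) = (218² - 1/32949)*((((26 + 47) - 48)³ - 1*22251) + 18541) = (47524 - 1/32949)*(((73 - 48)³ - 22251) + 18541) = 1565868275*((25³ - 22251) + 18541)/32949 = 1565868275*((15625 - 22251) + 18541)/32949 = 1565868275*(-6626 + 18541)/32949 = (1565868275/32949)*11915 = 18657320496625/32949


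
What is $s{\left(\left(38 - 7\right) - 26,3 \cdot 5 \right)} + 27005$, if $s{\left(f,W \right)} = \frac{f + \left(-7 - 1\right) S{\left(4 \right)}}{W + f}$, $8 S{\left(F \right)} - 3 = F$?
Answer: $\frac{270049}{10} \approx 27005.0$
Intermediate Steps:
$S{\left(F \right)} = \frac{3}{8} + \frac{F}{8}$
$s{\left(f,W \right)} = \frac{-7 + f}{W + f}$ ($s{\left(f,W \right)} = \frac{f + \left(-7 - 1\right) \left(\frac{3}{8} + \frac{1}{8} \cdot 4\right)}{W + f} = \frac{f - 8 \left(\frac{3}{8} + \frac{1}{2}\right)}{W + f} = \frac{f - 7}{W + f} = \frac{-7 + f}{W + f}$)
$s{\left(\left(38 - 7\right) - 26,3 \cdot 5 \right)} + 27005 = \frac{-7 + \left(\left(38 - 7\right) - 26\right)}{3 \cdot 5 + \left(\left(38 - 7\right) - 26\right)} + 27005 = \frac{-7 + \left(31 - 26\right)}{15 + \left(31 - 26\right)} + 27005 = \frac{-7 + 5}{15 + 5} + 27005 = \frac{1}{20} \left(-2\right) + 27005 = - \frac{1}{10} + 27005 = \frac{270049}{10}$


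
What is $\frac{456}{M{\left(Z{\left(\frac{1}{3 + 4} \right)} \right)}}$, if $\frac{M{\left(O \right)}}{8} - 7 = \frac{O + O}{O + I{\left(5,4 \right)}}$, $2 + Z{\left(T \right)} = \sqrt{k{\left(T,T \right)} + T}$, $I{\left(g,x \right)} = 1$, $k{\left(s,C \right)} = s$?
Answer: $\frac{3363}{685} - \frac{114 \sqrt{14}}{685} \approx 4.2868$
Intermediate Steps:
$Z{\left(T \right)} = -2 + \sqrt{2} \sqrt{T}$ ($Z{\left(T \right)} = -2 + \sqrt{T + T} = -2 + \sqrt{2 T} = -2 + \sqrt{2} \sqrt{T}$)
$M{\left(O \right)} = 56 + \frac{16 O}{1 + O}$ ($M{\left(O \right)} = 56 + 8 \frac{O + O}{O + 1} = 56 + 8 \frac{2 O}{1 + O} = 56 + \frac{16 O}{1 + O}$)
$\frac{456}{M{\left(Z{\left(\frac{1}{3 + 4} \right)} \right)}} = \frac{456}{8 \frac{1}{1 - \left(2 - \sqrt{2} \sqrt{\frac{1}{3 + 4}}\right)} \left(7 + 9 \left(-2 + \sqrt{2} \sqrt{\frac{1}{3 + 4}}\right)\right)} = \frac{456}{8 \frac{1}{1 - \left(2 - \sqrt{2} \sqrt{\frac{1}{7}}\right)} \left(7 + 9 \left(-2 + \sqrt{2} \sqrt{\frac{1}{7}}\right)\right)} = \frac{456}{8 \frac{1}{1 - \left(2 - \frac{\sqrt{2}}{\sqrt{7}}\right)} \left(7 + 9 \left(-2 + \frac{\sqrt{2}}{\sqrt{7}}\right)\right)} = \frac{456}{8 \frac{1}{1 - \left(2 - \sqrt{2} \frac{\sqrt{7}}{7}\right)} \left(7 + 9 \left(-2 + \sqrt{2} \frac{\sqrt{7}}{7}\right)\right)} = \frac{456}{8 \frac{1}{1 - \left(2 - \frac{\sqrt{14}}{7}\right)} \left(7 + 9 \left(-2 + \frac{\sqrt{14}}{7}\right)\right)} = \frac{456}{8 \frac{1}{-1 + \frac{\sqrt{14}}{7}} \left(7 - \left(18 - \frac{9 \sqrt{14}}{7}\right)\right)} = \frac{456}{8 \frac{1}{-1 + \frac{\sqrt{14}}{7}} \left(-11 + \frac{9 \sqrt{14}}{7}\right)} = 456 \frac{-1 + \frac{\sqrt{14}}{7}}{8 \left(-11 + \frac{9 \sqrt{14}}{7}\right)} = \frac{57 \left(-1 + \frac{\sqrt{14}}{7}\right)}{-11 + \frac{9 \sqrt{14}}{7}}$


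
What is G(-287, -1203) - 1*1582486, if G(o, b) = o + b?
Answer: -1583976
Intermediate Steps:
G(o, b) = b + o
G(-287, -1203) - 1*1582486 = (-1203 - 287) - 1*1582486 = -1490 - 1582486 = -1583976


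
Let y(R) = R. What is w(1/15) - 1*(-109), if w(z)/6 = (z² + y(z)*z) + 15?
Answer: 14929/75 ≈ 199.05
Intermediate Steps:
w(z) = 90 + 12*z² (w(z) = 6*((z² + z*z) + 15) = 6*((z² + z²) + 15) = 6*(2*z² + 15) = 6*(15 + 2*z²) = 90 + 12*z²)
w(1/15) - 1*(-109) = (90 + 12*(1/15)²) - 1*(-109) = (90 + 12*(1/15)²) + 109 = (90 + 12*(1/225)) + 109 = (90 + 4/75) + 109 = 6754/75 + 109 = 14929/75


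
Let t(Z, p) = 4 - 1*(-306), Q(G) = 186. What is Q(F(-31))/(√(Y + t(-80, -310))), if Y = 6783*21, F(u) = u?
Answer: 186*√142753/142753 ≈ 0.49229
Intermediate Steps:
Y = 142443
t(Z, p) = 310 (t(Z, p) = 4 + 306 = 310)
Q(F(-31))/(√(Y + t(-80, -310))) = 186/(√(142443 + 310)) = 186/(√142753) = 186*(√142753/142753) = 186*√142753/142753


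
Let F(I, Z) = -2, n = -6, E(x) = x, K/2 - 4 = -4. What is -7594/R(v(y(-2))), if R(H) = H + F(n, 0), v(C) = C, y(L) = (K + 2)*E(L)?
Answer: 3797/3 ≈ 1265.7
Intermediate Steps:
K = 0 (K = 8 + 2*(-4) = 8 - 8 = 0)
y(L) = 2*L (y(L) = (0 + 2)*L = 2*L)
R(H) = -2 + H (R(H) = H - 2 = -2 + H)
-7594/R(v(y(-2))) = -7594/(-2 + 2*(-2)) = -7594/(-2 - 4) = -7594/(-6) = -7594*(-⅙) = 3797/3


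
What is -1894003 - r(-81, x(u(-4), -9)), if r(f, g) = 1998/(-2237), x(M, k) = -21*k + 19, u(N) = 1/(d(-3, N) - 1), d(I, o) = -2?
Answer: -4236882713/2237 ≈ -1.8940e+6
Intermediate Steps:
u(N) = -1/3 (u(N) = 1/(-2 - 1) = 1/(-3) = -1/3)
x(M, k) = 19 - 21*k
r(f, g) = -1998/2237 (r(f, g) = 1998*(-1/2237) = -1998/2237)
-1894003 - r(-81, x(u(-4), -9)) = -1894003 - 1*(-1998/2237) = -1894003 + 1998/2237 = -4236882713/2237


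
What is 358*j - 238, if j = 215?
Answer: 76732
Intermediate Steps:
358*j - 238 = 358*215 - 238 = 76970 - 238 = 76732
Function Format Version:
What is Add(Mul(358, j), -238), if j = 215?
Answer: 76732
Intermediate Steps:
Add(Mul(358, j), -238) = Add(Mul(358, 215), -238) = Add(76970, -238) = 76732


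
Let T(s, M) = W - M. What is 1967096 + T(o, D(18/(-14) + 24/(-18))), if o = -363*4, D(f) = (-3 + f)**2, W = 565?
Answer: 867724577/441 ≈ 1.9676e+6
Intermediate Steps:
o = -1452
T(s, M) = 565 - M
1967096 + T(o, D(18/(-14) + 24/(-18))) = 1967096 + (565 - (-3 + (18/(-14) + 24/(-18)))**2) = 1967096 + (565 - (-3 + (18*(-1/14) + 24*(-1/18)))**2) = 1967096 + (565 - (-3 + (-9/7 - 4/3))**2) = 1967096 + (565 - (-3 - 55/21)**2) = 1967096 + (565 - (-118/21)**2) = 1967096 + (565 - 1*13924/441) = 1967096 + (565 - 13924/441) = 1967096 + 235241/441 = 867724577/441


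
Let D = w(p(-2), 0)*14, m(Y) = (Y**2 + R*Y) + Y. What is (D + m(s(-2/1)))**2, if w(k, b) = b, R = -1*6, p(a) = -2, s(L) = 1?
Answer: 16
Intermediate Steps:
R = -6
m(Y) = Y**2 - 5*Y (m(Y) = (Y**2 - 6*Y) + Y = Y**2 - 5*Y)
D = 0 (D = 0*14 = 0)
(D + m(s(-2/1)))**2 = (0 + 1*(-5 + 1))**2 = (0 + 1*(-4))**2 = (0 - 4)**2 = (-4)**2 = 16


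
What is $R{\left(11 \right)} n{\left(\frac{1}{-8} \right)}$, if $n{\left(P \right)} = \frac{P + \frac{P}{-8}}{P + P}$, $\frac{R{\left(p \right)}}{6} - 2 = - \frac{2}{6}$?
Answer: $\frac{35}{8} \approx 4.375$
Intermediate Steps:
$R{\left(p \right)} = 10$ ($R{\left(p \right)} = 12 + 6 \left(- \frac{2}{6}\right) = 12 + 6 \left(\left(-2\right) \frac{1}{6}\right) = 12 + 6 \left(- \frac{1}{3}\right) = 12 - 2 = 10$)
$n{\left(P \right)} = \frac{7}{16}$ ($n{\left(P \right)} = \frac{P + P \left(- \frac{1}{8}\right)}{2 P} = \left(P - \frac{P}{8}\right) \frac{1}{2 P} = \frac{7 P}{8} \frac{1}{2 P} = \frac{7}{16}$)
$R{\left(11 \right)} n{\left(\frac{1}{-8} \right)} = 10 \cdot \frac{7}{16} = \frac{35}{8}$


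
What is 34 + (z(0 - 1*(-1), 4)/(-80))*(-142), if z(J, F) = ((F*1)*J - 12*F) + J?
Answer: -1693/40 ≈ -42.325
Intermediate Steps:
z(J, F) = J - 12*F + F*J (z(J, F) = (F*J - 12*F) + J = (-12*F + F*J) + J = J - 12*F + F*J)
34 + (z(0 - 1*(-1), 4)/(-80))*(-142) = 34 + (((0 - 1*(-1)) - 12*4 + 4*(0 - 1*(-1)))/(-80))*(-142) = 34 + (((0 + 1) - 48 + 4*(0 + 1))*(-1/80))*(-142) = 34 + ((1 - 48 + 4*1)*(-1/80))*(-142) = 34 + ((1 - 48 + 4)*(-1/80))*(-142) = 34 - 43*(-1/80)*(-142) = 34 + (43/80)*(-142) = 34 - 3053/40 = -1693/40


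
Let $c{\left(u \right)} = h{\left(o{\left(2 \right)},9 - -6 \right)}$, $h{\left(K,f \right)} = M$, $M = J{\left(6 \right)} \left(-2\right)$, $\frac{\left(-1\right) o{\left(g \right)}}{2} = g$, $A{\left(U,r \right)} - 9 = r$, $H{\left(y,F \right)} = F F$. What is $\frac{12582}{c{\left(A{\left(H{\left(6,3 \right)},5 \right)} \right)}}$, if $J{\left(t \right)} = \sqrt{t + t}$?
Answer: $- \frac{2097 \sqrt{3}}{2} \approx -1816.1$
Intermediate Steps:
$H{\left(y,F \right)} = F^{2}$
$A{\left(U,r \right)} = 9 + r$
$J{\left(t \right)} = \sqrt{2} \sqrt{t}$ ($J{\left(t \right)} = \sqrt{2 t} = \sqrt{2} \sqrt{t}$)
$o{\left(g \right)} = - 2 g$
$M = - 4 \sqrt{3}$ ($M = \sqrt{2} \sqrt{6} \left(-2\right) = 2 \sqrt{3} \left(-2\right) = - 4 \sqrt{3} \approx -6.9282$)
$h{\left(K,f \right)} = - 4 \sqrt{3}$
$c{\left(u \right)} = - 4 \sqrt{3}$
$\frac{12582}{c{\left(A{\left(H{\left(6,3 \right)},5 \right)} \right)}} = \frac{12582}{\left(-4\right) \sqrt{3}} = 12582 \left(- \frac{\sqrt{3}}{12}\right) = - \frac{2097 \sqrt{3}}{2}$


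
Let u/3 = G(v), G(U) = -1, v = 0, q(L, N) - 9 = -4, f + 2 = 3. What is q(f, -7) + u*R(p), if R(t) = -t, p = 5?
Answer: 20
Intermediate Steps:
f = 1 (f = -2 + 3 = 1)
q(L, N) = 5 (q(L, N) = 9 - 4 = 5)
u = -3 (u = 3*(-1) = -3)
q(f, -7) + u*R(p) = 5 - (-3)*5 = 5 - 3*(-5) = 5 + 15 = 20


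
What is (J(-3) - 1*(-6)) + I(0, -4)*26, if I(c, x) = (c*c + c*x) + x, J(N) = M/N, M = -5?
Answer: -289/3 ≈ -96.333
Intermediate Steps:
J(N) = -5/N
I(c, x) = x + c² + c*x (I(c, x) = (c² + c*x) + x = x + c² + c*x)
(J(-3) - 1*(-6)) + I(0, -4)*26 = (-5/(-3) - 1*(-6)) + (-4 + 0² + 0*(-4))*26 = (-5*(-⅓) + 6) + (-4 + 0 + 0)*26 = (5/3 + 6) - 4*26 = 23/3 - 104 = -289/3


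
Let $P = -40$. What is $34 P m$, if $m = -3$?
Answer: $4080$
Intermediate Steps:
$34 P m = 34 \left(-40\right) \left(-3\right) = \left(-1360\right) \left(-3\right) = 4080$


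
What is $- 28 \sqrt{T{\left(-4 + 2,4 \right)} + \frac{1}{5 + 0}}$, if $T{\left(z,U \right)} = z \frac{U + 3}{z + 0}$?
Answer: $- \frac{168 \sqrt{5}}{5} \approx -75.132$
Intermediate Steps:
$T{\left(z,U \right)} = 3 + U$ ($T{\left(z,U \right)} = z \frac{3 + U}{z} = 3 + U$)
$- 28 \sqrt{T{\left(-4 + 2,4 \right)} + \frac{1}{5 + 0}} = - 28 \sqrt{\left(3 + 4\right) + \frac{1}{5 + 0}} = - 28 \sqrt{7 + \frac{1}{5}} = - 28 \sqrt{\frac{36}{5}} = - 28 \frac{6 \sqrt{5}}{5} = - \frac{168 \sqrt{5}}{5}$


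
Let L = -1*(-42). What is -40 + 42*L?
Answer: 1724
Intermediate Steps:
L = 42
-40 + 42*L = -40 + 42*42 = -40 + 1764 = 1724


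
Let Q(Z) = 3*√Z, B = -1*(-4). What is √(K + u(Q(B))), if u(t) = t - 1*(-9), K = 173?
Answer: 2*√47 ≈ 13.711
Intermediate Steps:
B = 4
u(t) = 9 + t (u(t) = t + 9 = 9 + t)
√(K + u(Q(B))) = √(173 + (9 + 3*√4)) = √(173 + (9 + 3*2)) = √(173 + (9 + 6)) = √(173 + 15) = √188 = 2*√47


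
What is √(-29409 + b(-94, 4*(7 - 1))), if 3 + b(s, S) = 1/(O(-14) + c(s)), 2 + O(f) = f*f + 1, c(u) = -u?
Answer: I*√8500067/17 ≈ 171.5*I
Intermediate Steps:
O(f) = -1 + f² (O(f) = -2 + (f*f + 1) = -2 + (f² + 1) = -2 + (1 + f²) = -1 + f²)
b(s, S) = -3 + 1/(195 - s) (b(s, S) = -3 + 1/((-1 + (-14)²) - s) = -3 + 1/((-1 + 196) - s) = -3 + 1/(195 - s))
√(-29409 + b(-94, 4*(7 - 1))) = √(-29409 + (584 - 3*(-94))/(-195 - 94)) = √(-29409 + (584 + 282)/(-289)) = √(-29409 - 1/289*866) = √(-29409 - 866/289) = √(-8500067/289) = I*√8500067/17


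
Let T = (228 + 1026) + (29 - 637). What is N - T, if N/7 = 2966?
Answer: 20116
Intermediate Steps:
N = 20762 (N = 7*2966 = 20762)
T = 646 (T = 1254 - 608 = 646)
N - T = 20762 - 1*646 = 20762 - 646 = 20116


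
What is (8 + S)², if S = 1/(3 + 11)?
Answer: 12769/196 ≈ 65.148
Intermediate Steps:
S = 1/14 ≈ 0.071429
(8 + S)² = (8 + 1/14)² = (113/14)² = 12769/196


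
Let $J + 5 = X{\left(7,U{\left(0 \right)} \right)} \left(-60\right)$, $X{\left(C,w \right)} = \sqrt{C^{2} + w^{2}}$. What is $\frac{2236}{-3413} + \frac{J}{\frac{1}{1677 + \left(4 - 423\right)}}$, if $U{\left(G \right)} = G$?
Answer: $- \frac{1824762686}{3413} \approx -5.3465 \cdot 10^{5}$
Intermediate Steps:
$J = -425$ ($J = -5 + \sqrt{7^{2} + 0^{2}} \left(-60\right) = -5 + \sqrt{49 + 0} \left(-60\right) = -5 + \sqrt{49} \left(-60\right) = -5 + 7 \left(-60\right) = -5 - 420 = -425$)
$\frac{2236}{-3413} + \frac{J}{\frac{1}{1677 + \left(4 - 423\right)}} = \frac{2236}{-3413} - \frac{425}{\frac{1}{1677 + \left(4 - 423\right)}} = 2236 \left(- \frac{1}{3413}\right) - \frac{425}{\frac{1}{1677 - 419}} = - \frac{2236}{3413} - \frac{425}{\frac{1}{1258}} = - \frac{2236}{3413} - 425 \frac{1}{\frac{1}{1258}} = - \frac{2236}{3413} - 534650 = - \frac{1824762686}{3413}$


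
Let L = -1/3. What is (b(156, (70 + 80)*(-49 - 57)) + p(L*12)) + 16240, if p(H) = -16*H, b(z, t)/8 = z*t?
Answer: -19826896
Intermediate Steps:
L = -⅓ (L = -1*⅓ = -⅓ ≈ -0.33333)
b(z, t) = 8*t*z (b(z, t) = 8*(z*t) = 8*(t*z) = 8*t*z)
(b(156, (70 + 80)*(-49 - 57)) + p(L*12)) + 16240 = (8*((70 + 80)*(-49 - 57))*156 - (-16)*12/3) + 16240 = (8*(150*(-106))*156 - 16*(-4)) + 16240 = (8*(-15900)*156 + 64) + 16240 = (-19843200 + 64) + 16240 = -19843136 + 16240 = -19826896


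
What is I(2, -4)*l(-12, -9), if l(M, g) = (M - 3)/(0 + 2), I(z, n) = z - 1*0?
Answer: -15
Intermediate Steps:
I(z, n) = z (I(z, n) = z + 0 = z)
l(M, g) = -3/2 + M/2 (l(M, g) = (-3 + M)/2 = (-3 + M)*(½) = -3/2 + M/2)
I(2, -4)*l(-12, -9) = 2*(-3/2 + (½)*(-12)) = 2*(-3/2 - 6) = 2*(-15/2) = -15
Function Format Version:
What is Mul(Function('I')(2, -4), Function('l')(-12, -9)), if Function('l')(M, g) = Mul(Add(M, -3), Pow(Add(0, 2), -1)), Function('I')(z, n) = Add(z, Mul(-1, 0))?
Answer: -15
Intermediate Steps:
Function('I')(z, n) = z (Function('I')(z, n) = Add(z, 0) = z)
Function('l')(M, g) = Add(Rational(-3, 2), Mul(Rational(1, 2), M)) (Function('l')(M, g) = Mul(Add(-3, M), Pow(2, -1)) = Mul(Add(-3, M), Rational(1, 2)) = Add(Rational(-3, 2), Mul(Rational(1, 2), M)))
Mul(Function('I')(2, -4), Function('l')(-12, -9)) = Mul(2, Add(Rational(-3, 2), Mul(Rational(1, 2), -12))) = Mul(2, Add(Rational(-3, 2), -6)) = Mul(2, Rational(-15, 2)) = -15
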